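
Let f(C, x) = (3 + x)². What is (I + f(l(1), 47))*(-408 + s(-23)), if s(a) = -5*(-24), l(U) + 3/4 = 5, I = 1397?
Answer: -1122336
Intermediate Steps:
l(U) = 17/4 (l(U) = -¾ + 5 = 17/4)
s(a) = 120
(I + f(l(1), 47))*(-408 + s(-23)) = (1397 + (3 + 47)²)*(-408 + 120) = (1397 + 50²)*(-288) = (1397 + 2500)*(-288) = 3897*(-288) = -1122336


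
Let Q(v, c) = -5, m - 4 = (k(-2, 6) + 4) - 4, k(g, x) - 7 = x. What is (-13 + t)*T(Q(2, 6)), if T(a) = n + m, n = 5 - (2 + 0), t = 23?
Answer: 200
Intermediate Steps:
k(g, x) = 7 + x
m = 17 (m = 4 + (((7 + 6) + 4) - 4) = 4 + ((13 + 4) - 4) = 4 + (17 - 4) = 4 + 13 = 17)
n = 3 (n = 5 - 2 = 3)
T(a) = 20 (T(a) = 3 + 17 = 20)
(-13 + t)*T(Q(2, 6)) = (-13 + 23)*20 = 10*20 = 200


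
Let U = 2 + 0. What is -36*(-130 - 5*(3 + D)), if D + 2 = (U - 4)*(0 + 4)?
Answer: 3420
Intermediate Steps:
U = 2
D = -10 (D = -2 + (2 - 4)*(0 + 4) = -2 - 2*4 = -2 - 8 = -10)
-36*(-130 - 5*(3 + D)) = -36*(-130 - 5*(3 - 10)) = -36*(-130 - 5*(-7)) = -36*(-130 + 35) = -36*(-95) = 3420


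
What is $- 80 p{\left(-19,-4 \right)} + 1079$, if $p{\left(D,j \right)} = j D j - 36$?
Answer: $28279$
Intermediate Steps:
$p{\left(D,j \right)} = -36 + D j^{2}$ ($p{\left(D,j \right)} = D j j - 36 = D j^{2} - 36 = -36 + D j^{2}$)
$- 80 p{\left(-19,-4 \right)} + 1079 = - 80 \left(-36 - 19 \left(-4\right)^{2}\right) + 1079 = - 80 \left(-36 - 304\right) + 1079 = \left(-80\right) \left(-340\right) + 1079 = 27200 + 1079 = 28279$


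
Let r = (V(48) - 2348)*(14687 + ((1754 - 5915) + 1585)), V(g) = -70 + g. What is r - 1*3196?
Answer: -28706266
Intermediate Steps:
r = -28703070 (r = ((-70 + 48) - 2348)*(14687 + ((1754 - 5915) + 1585)) = (-22 - 2348)*(14687 + (-4161 + 1585)) = -2370*(14687 - 2576) = -2370*12111 = -28703070)
r - 1*3196 = -28703070 - 1*3196 = -28703070 - 3196 = -28706266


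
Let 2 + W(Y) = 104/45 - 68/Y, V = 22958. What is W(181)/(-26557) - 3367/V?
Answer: -56022523219/381997746990 ≈ -0.14666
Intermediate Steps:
W(Y) = 14/45 - 68/Y (W(Y) = -2 + (104/45 - 68/Y) = 14/45 - 68/Y)
W(181)/(-26557) - 3367/V = (14/45 - 68/181)/(-26557) - 3367/22958 = (14/45 - 68*1/181)*(-1/26557) - 3367*1/22958 = (14/45 - 68/181)*(-1/26557) - 259/1766 = -526/8145*(-1/26557) - 259/1766 = 526/216306765 - 259/1766 = -56022523219/381997746990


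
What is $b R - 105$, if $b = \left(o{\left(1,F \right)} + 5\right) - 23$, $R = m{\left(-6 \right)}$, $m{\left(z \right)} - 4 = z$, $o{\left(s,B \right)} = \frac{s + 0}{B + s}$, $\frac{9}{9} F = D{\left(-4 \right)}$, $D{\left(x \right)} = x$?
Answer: $- \frac{205}{3} \approx -68.333$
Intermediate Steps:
$F = -4$
$o{\left(s,B \right)} = \frac{s}{B + s}$
$m{\left(z \right)} = 4 + z$
$R = -2$ ($R = 4 - 6 = -2$)
$b = - \frac{55}{3}$ ($b = \left(1 \frac{1}{-4 + 1} + 5\right) - 23 = \left(1 \frac{1}{-3} + 5\right) - 23 = \left(1 \left(- \frac{1}{3}\right) + 5\right) - 23 = \left(- \frac{1}{3} + 5\right) - 23 = \frac{14}{3} - 23 = - \frac{55}{3} \approx -18.333$)
$b R - 105 = \left(- \frac{55}{3}\right) \left(-2\right) - 105 = \frac{110}{3} - 105 = - \frac{205}{3}$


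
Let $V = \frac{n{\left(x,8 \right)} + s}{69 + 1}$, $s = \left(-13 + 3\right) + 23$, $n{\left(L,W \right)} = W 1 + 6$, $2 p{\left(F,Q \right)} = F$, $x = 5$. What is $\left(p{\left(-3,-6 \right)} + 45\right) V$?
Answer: $\frac{2349}{140} \approx 16.779$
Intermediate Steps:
$p{\left(F,Q \right)} = \frac{F}{2}$
$n{\left(L,W \right)} = 6 + W$ ($n{\left(L,W \right)} = W + 6 = 6 + W$)
$s = 13$ ($s = -10 + 23 = 13$)
$V = \frac{27}{70}$ ($V = \frac{\left(6 + 8\right) + 13}{69 + 1} = \frac{14 + 13}{70} = 27 \cdot \frac{1}{70} = \frac{27}{70} \approx 0.38571$)
$\left(p{\left(-3,-6 \right)} + 45\right) V = \left(\frac{1}{2} \left(-3\right) + 45\right) \frac{27}{70} = \left(- \frac{3}{2} + 45\right) \frac{27}{70} = \frac{87}{2} \cdot \frac{27}{70} = \frac{2349}{140}$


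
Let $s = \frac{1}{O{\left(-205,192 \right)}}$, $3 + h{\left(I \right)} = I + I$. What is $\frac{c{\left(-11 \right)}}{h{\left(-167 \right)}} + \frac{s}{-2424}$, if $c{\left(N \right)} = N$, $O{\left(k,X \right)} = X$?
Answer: $\frac{5119151}{156842496} \approx 0.032639$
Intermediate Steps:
$h{\left(I \right)} = -3 + 2 I$ ($h{\left(I \right)} = -3 + \left(I + I\right) = -3 + 2 I$)
$s = \frac{1}{192} \approx 0.0052083$
$\frac{c{\left(-11 \right)}}{h{\left(-167 \right)}} + \frac{s}{-2424} = - \frac{11}{-3 + 2 \left(-167\right)} + \frac{1}{192 \left(-2424\right)} = - \frac{11}{-3 - 334} + \frac{1}{192} \left(- \frac{1}{2424}\right) = - \frac{11}{-337} - \frac{1}{465408} = \left(-11\right) \left(- \frac{1}{337}\right) - \frac{1}{465408} = \frac{11}{337} - \frac{1}{465408} = \frac{5119151}{156842496}$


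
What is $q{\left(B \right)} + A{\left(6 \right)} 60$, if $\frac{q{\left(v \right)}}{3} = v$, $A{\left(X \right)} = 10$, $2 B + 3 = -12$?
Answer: $\frac{1155}{2} \approx 577.5$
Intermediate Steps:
$B = - \frac{15}{2}$ ($B = - \frac{3}{2} + \frac{1}{2} \left(-12\right) = - \frac{3}{2} - 6 = - \frac{15}{2} \approx -7.5$)
$q{\left(v \right)} = 3 v$
$q{\left(B \right)} + A{\left(6 \right)} 60 = 3 \left(- \frac{15}{2}\right) + 10 \cdot 60 = - \frac{45}{2} + 600 = \frac{1155}{2}$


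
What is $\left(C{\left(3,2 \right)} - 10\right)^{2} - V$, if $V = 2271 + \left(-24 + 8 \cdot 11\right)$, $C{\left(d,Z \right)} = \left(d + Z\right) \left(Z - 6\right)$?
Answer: $-1435$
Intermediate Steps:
$C{\left(d,Z \right)} = \left(-6 + Z\right) \left(Z + d\right)$ ($C{\left(d,Z \right)} = \left(Z + d\right) \left(Z - 6\right) = \left(Z + d\right) \left(-6 + Z\right) = \left(-6 + Z\right) \left(Z + d\right)$)
$V = 2335$ ($V = 2271 + \left(-24 + 88\right) = 2271 + 64 = 2335$)
$\left(C{\left(3,2 \right)} - 10\right)^{2} - V = \left(\left(2^{2} - 12 - 18 + 2 \cdot 3\right) - 10\right)^{2} - 2335 = \left(\left(4 - 12 - 18 + 6\right) - 10\right)^{2} - 2335 = \left(-20 - 10\right)^{2} - 2335 = \left(-30\right)^{2} - 2335 = 900 - 2335 = -1435$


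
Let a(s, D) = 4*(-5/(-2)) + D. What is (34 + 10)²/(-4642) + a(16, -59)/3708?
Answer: -336643/782388 ≈ -0.43028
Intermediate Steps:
a(s, D) = 10 + D (a(s, D) = 4*(-5*(-½)) + D = 4*(5/2) + D = 10 + D)
(34 + 10)²/(-4642) + a(16, -59)/3708 = (34 + 10)²/(-4642) + (10 - 59)/3708 = 44²*(-1/4642) - 49*1/3708 = 1936*(-1/4642) - 49/3708 = -88/211 - 49/3708 = -336643/782388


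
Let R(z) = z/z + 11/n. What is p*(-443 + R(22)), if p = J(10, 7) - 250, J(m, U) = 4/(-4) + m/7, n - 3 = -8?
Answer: 3880087/35 ≈ 1.1086e+5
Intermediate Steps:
n = -5 (n = 3 - 8 = -5)
J(m, U) = -1 + m/7 (J(m, U) = 4*(-1/4) + m*(1/7) = -1 + m/7)
p = -1747/7 (p = (-1 + (1/7)*10) - 250 = (-1 + 10/7) - 250 = 3/7 - 250 = -1747/7 ≈ -249.57)
R(z) = -6/5 (R(z) = z/z + 11/(-5) = 1 + 11*(-1/5) = 1 - 11/5 = -6/5)
p*(-443 + R(22)) = -1747*(-443 - 6/5)/7 = -1747/7*(-2221/5) = 3880087/35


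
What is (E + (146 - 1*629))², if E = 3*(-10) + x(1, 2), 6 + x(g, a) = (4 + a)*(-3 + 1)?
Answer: 281961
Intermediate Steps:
x(g, a) = -14 - 2*a (x(g, a) = -6 + (4 + a)*(-3 + 1) = -6 + (4 + a)*(-2) = -6 + (-8 - 2*a) = -14 - 2*a)
E = -48 (E = 3*(-10) + (-14 - 2*2) = -30 + (-14 - 4) = -30 - 18 = -48)
(E + (146 - 1*629))² = (-48 + (146 - 1*629))² = (-48 + (146 - 629))² = (-48 - 483)² = (-531)² = 281961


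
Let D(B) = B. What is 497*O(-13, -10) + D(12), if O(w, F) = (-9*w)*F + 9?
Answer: -577005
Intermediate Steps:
O(w, F) = 9 - 9*F*w (O(w, F) = -9*F*w + 9 = 9 - 9*F*w)
497*O(-13, -10) + D(12) = 497*(9 - 9*(-10)*(-13)) + 12 = 497*(9 - 1170) + 12 = 497*(-1161) + 12 = -577017 + 12 = -577005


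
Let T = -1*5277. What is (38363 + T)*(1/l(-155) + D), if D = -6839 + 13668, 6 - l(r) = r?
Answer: 36377064420/161 ≈ 2.2594e+8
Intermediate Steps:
l(r) = 6 - r
D = 6829
T = -5277
(38363 + T)*(1/l(-155) + D) = (38363 - 5277)*(1/(6 - 1*(-155)) + 6829) = 33086*(1/(6 + 155) + 6829) = 33086*(1/161 + 6829) = 33086*(1099470/161) = 36377064420/161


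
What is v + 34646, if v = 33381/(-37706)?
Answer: 1306328695/37706 ≈ 34645.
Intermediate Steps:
v = -33381/37706 (v = 33381*(-1/37706) = -33381/37706 ≈ -0.88530)
v + 34646 = -33381/37706 + 34646 = 1306328695/37706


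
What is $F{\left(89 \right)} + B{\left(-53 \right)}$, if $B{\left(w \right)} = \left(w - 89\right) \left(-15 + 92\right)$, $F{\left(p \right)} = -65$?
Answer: $-10999$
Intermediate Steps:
$B{\left(w \right)} = -6853 + 77 w$ ($B{\left(w \right)} = \left(-89 + w\right) 77 = -6853 + 77 w$)
$F{\left(89 \right)} + B{\left(-53 \right)} = -65 + \left(-6853 + 77 \left(-53\right)\right) = -65 - 10934 = -10999$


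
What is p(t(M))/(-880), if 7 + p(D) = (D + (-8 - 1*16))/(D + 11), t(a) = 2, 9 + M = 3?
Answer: 113/11440 ≈ 0.0098776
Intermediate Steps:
M = -6 (M = -9 + 3 = -6)
p(D) = -7 + (-24 + D)/(11 + D) (p(D) = -7 + (D + (-8 - 1*16))/(D + 11) = -7 + (D + (-8 - 16))/(11 + D) = -7 + (D - 24)/(11 + D) = -7 + (-24 + D)/(11 + D))
p(t(M))/(-880) = ((-101 - 6*2)/(11 + 2))/(-880) = ((-101 - 12)/13)*(-1/880) = ((1/13)*(-113))*(-1/880) = -113/13*(-1/880) = 113/11440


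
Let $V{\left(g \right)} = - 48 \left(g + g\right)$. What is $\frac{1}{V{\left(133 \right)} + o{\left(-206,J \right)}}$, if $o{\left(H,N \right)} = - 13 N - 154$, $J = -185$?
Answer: $- \frac{1}{10517} \approx -9.5084 \cdot 10^{-5}$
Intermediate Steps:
$V{\left(g \right)} = - 96 g$ ($V{\left(g \right)} = - 48 \cdot 2 g = - 96 g$)
$o{\left(H,N \right)} = -154 - 13 N$
$\frac{1}{V{\left(133 \right)} + o{\left(-206,J \right)}} = \frac{1}{\left(-96\right) 133 - -2251} = \frac{1}{-12768 + \left(-154 + 2405\right)} = \frac{1}{-12768 + 2251} = \frac{1}{-10517} = - \frac{1}{10517}$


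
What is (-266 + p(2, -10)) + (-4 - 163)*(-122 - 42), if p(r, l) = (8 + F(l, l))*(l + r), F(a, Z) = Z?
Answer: 27138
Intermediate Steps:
p(r, l) = (8 + l)*(l + r)
(-266 + p(2, -10)) + (-4 - 163)*(-122 - 42) = (-266 + ((-10)² + 8*(-10) + 8*2 - 10*2)) + (-4 - 163)*(-122 - 42) = (-266 + (100 - 80 + 16 - 20)) - 167*(-164) = (-266 + 16) + 27388 = -250 + 27388 = 27138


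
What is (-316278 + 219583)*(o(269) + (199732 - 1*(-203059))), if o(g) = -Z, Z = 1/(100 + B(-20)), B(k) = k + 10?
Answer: -701061744071/18 ≈ -3.8948e+10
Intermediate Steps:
B(k) = 10 + k
Z = 1/90 (Z = 1/(100 + (10 - 20)) = 1/(100 - 10) = 1/90 ≈ 0.011111)
o(g) = -1/90 (o(g) = -1*1/90 = -1/90)
(-316278 + 219583)*(o(269) + (199732 - 1*(-203059))) = (-316278 + 219583)*(-1/90 + (199732 - 1*(-203059))) = -96695*(-1/90 + (199732 + 203059)) = -96695*(-1/90 + 402791) = -96695*36251189/90 = -701061744071/18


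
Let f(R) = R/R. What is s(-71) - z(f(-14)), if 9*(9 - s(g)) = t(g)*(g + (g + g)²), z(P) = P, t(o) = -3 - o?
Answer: -1366252/9 ≈ -1.5181e+5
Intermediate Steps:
f(R) = 1
s(g) = 9 - (-3 - g)*(g + 4*g²)/9 (s(g) = 9 - (-3 - g)*(g + (g + g)²)/9 = 9 - (-3 - g)*(g + (2*g)²)/9 = 9 - (-3 - g)*(g + 4*g²)/9)
s(-71) - z(f(-14)) = (9 + (⅑)*(-71)*(3 - 71) + (4/9)*(-71)²*(3 - 71)) - 1*1 = (9 + (⅑)*(-71)*(-68) + (4/9)*5041*(-68)) - 1 = (9 + 4828/9 - 1371152/9) - 1 = -1366243/9 - 1 = -1366252/9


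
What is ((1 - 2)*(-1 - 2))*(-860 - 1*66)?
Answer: -2778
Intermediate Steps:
((1 - 2)*(-1 - 2))*(-860 - 1*66) = (-1*(-3))*(-860 - 66) = 3*(-926) = -2778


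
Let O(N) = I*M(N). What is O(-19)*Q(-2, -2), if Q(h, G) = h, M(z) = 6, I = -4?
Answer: 48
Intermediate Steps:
O(N) = -24 (O(N) = -4*6 = -24)
O(-19)*Q(-2, -2) = -24*(-2) = 48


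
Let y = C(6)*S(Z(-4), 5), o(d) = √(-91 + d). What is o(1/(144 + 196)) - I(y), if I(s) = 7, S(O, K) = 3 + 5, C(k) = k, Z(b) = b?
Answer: -7 + I*√2629815/170 ≈ -7.0 + 9.5392*I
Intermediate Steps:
S(O, K) = 8
y = 48 (y = 6*8 = 48)
o(1/(144 + 196)) - I(y) = √(-91 + 1/(144 + 196)) - 1*7 = √(-91 + 1/340) - 7 = √(-30939/340) - 7 = I*√2629815/170 - 7 = -7 + I*√2629815/170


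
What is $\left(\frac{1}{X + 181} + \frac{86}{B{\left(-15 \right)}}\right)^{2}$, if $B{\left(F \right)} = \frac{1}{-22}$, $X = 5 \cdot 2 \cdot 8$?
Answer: $\frac{243849303721}{68121} \approx 3.5796 \cdot 10^{6}$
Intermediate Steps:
$X = 80$ ($X = 10 \cdot 8 = 80$)
$B{\left(F \right)} = - \frac{1}{22}$
$\left(\frac{1}{X + 181} + \frac{86}{B{\left(-15 \right)}}\right)^{2} = \left(\frac{1}{80 + 181} + \frac{86}{- \frac{1}{22}}\right)^{2} = \left(\frac{1}{261} + 86 \left(-22\right)\right)^{2} = \left(\frac{1}{261} - 1892\right)^{2} = \left(- \frac{493811}{261}\right)^{2} = \frac{243849303721}{68121}$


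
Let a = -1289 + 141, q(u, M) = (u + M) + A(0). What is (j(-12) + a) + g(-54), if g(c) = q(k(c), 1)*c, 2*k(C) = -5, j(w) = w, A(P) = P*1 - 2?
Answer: -971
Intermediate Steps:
A(P) = -2 + P (A(P) = P - 2 = -2 + P)
k(C) = -5/2 (k(C) = (1/2)*(-5) = -5/2)
q(u, M) = -2 + M + u (q(u, M) = (u + M) + (-2 + 0) = (M + u) - 2 = -2 + M + u)
a = -1148
g(c) = -7*c/2 (g(c) = (-2 + 1 - 5/2)*c = -7*c/2)
(j(-12) + a) + g(-54) = (-12 - 1148) - 7/2*(-54) = -1160 + 189 = -971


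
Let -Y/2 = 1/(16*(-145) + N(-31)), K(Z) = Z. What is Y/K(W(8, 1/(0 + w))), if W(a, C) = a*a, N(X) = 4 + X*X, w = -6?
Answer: 1/43360 ≈ 2.3063e-5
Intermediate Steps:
N(X) = 4 + X²
W(a, C) = a²
Y = 2/1355 (Y = -2/(16*(-145) + (4 + (-31)²)) = -2/(-2320 + (4 + 961)) = -2/(-2320 + 965) = -2/(-1355) = -2*(-1/1355) = 2/1355 ≈ 0.0014760)
Y/K(W(8, 1/(0 + w))) = 2/(1355*(8²)) = (2/1355)/64 = (2/1355)*(1/64) = 1/43360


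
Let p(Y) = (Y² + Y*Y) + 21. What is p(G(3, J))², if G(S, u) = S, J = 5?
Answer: 1521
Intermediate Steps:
p(Y) = 21 + 2*Y² (p(Y) = (Y² + Y²) + 21 = 2*Y² + 21 = 21 + 2*Y²)
p(G(3, J))² = (21 + 2*3²)² = (21 + 2*9)² = (21 + 18)² = 39² = 1521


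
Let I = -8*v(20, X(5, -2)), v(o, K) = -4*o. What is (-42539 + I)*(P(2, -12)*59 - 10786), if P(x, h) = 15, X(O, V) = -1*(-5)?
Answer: 414841999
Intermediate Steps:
X(O, V) = 5
I = 640 (I = -(-32)*20 = -8*(-80) = 640)
(-42539 + I)*(P(2, -12)*59 - 10786) = (-42539 + 640)*(15*59 - 10786) = -41899*(885 - 10786) = -41899*(-9901) = 414841999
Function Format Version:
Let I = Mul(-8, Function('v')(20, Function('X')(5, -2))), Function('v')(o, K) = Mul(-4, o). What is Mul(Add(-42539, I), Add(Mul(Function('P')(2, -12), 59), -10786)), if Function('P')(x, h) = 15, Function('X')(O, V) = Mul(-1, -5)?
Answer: 414841999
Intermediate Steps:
Function('X')(O, V) = 5
I = 640 (I = Mul(-8, Mul(-4, 20)) = Mul(-8, -80) = 640)
Mul(Add(-42539, I), Add(Mul(Function('P')(2, -12), 59), -10786)) = Mul(Add(-42539, 640), Add(Mul(15, 59), -10786)) = Mul(-41899, Add(885, -10786)) = Mul(-41899, -9901) = 414841999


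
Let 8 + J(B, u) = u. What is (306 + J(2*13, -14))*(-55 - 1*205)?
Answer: -73840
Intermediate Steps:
J(B, u) = -8 + u
(306 + J(2*13, -14))*(-55 - 1*205) = (306 + (-8 - 14))*(-55 - 1*205) = (306 - 22)*(-55 - 205) = 284*(-260) = -73840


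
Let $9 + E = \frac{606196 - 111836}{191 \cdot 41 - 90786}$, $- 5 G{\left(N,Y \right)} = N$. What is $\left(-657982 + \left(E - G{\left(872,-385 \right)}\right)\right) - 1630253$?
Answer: $- \frac{189807308028}{82955} \approx -2.2881 \cdot 10^{6}$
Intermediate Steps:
$G{\left(N,Y \right)} = - \frac{N}{5}$
$E = - \frac{248191}{16591}$ ($E = -9 + \frac{606196 - 111836}{191 \cdot 41 - 90786} = -9 + \frac{494360}{7831 - 90786} = -9 + \frac{494360}{-82955} = -9 + 494360 \left(- \frac{1}{82955}\right) = -9 - \frac{98872}{16591} = - \frac{248191}{16591} \approx -14.959$)
$\left(-657982 + \left(E - G{\left(872,-385 \right)}\right)\right) - 1630253 = \left(-657982 - \left(\frac{248191}{16591} - \frac{872}{5}\right)\right) - 1630253 = \left(-657982 - - \frac{13226397}{82955}\right) - 1630253 = \left(-657982 + \left(- \frac{248191}{16591} + \frac{872}{5}\right)\right) - 1630253 = \left(-657982 + \frac{13226397}{82955}\right) - 1630253 = - \frac{54569670413}{82955} - 1630253 = - \frac{189807308028}{82955}$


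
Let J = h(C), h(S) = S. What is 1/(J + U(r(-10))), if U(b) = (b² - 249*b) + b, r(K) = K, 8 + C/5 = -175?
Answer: 1/1665 ≈ 0.00060060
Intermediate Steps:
C = -915 (C = -40 + 5*(-175) = -40 - 875 = -915)
U(b) = b² - 248*b
J = -915
1/(J + U(r(-10))) = 1/(-915 - 10*(-248 - 10)) = 1/(-915 - 10*(-258)) = 1/(-915 + 2580) = 1/1665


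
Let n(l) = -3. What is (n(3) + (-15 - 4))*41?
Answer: -902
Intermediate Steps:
(n(3) + (-15 - 4))*41 = (-3 + (-15 - 4))*41 = (-3 - 19)*41 = -22*41 = -902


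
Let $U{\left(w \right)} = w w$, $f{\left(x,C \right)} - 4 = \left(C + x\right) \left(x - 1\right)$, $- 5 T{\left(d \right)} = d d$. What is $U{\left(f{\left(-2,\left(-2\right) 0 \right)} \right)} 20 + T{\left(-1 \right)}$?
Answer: $\frac{9999}{5} \approx 1999.8$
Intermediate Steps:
$T{\left(d \right)} = - \frac{d^{2}}{5}$ ($T{\left(d \right)} = - \frac{d d}{5} = - \frac{d^{2}}{5}$)
$f{\left(x,C \right)} = 4 + \left(-1 + x\right) \left(C + x\right)$ ($f{\left(x,C \right)} = 4 + \left(C + x\right) \left(x - 1\right) = 4 + \left(C + x\right) \left(-1 + x\right) = 4 + \left(-1 + x\right) \left(C + x\right)$)
$U{\left(w \right)} = w^{2}$
$U{\left(f{\left(-2,\left(-2\right) 0 \right)} \right)} 20 + T{\left(-1 \right)} = \left(4 + \left(-2\right)^{2} - \left(-2\right) 0 - -2 + \left(-2\right) 0 \left(-2\right)\right)^{2} \cdot 20 - \frac{\left(-1\right)^{2}}{5} = \left(4 + 4 - 0 + 2 + 0 \left(-2\right)\right)^{2} \cdot 20 - \frac{1}{5} = \left(4 + 4 + 0 + 2 + 0\right)^{2} \cdot 20 - \frac{1}{5} = 10^{2} \cdot 20 - \frac{1}{5} = 100 \cdot 20 - \frac{1}{5} = 2000 - \frac{1}{5} = \frac{9999}{5}$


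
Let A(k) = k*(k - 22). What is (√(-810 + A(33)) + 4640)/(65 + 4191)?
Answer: 145/133 + I*√447/4256 ≈ 1.0902 + 0.0049677*I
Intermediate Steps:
A(k) = k*(-22 + k)
(√(-810 + A(33)) + 4640)/(65 + 4191) = (√(-810 + 33*(-22 + 33)) + 4640)/(65 + 4191) = (√(-810 + 33*11) + 4640)/4256 = (√(-810 + 363) + 4640)*(1/4256) = (√(-447) + 4640)*(1/4256) = (I*√447 + 4640)*(1/4256) = (4640 + I*√447)*(1/4256) = 145/133 + I*√447/4256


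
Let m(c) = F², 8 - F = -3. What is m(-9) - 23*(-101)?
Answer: 2444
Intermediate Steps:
F = 11 (F = 8 - 1*(-3) = 8 + 3 = 11)
m(c) = 121 (m(c) = 11² = 121)
m(-9) - 23*(-101) = 121 - 23*(-101) = 121 + 2323 = 2444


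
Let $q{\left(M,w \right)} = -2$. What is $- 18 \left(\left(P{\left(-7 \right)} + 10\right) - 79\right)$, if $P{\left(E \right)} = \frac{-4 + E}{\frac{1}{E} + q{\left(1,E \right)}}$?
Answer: $\frac{5748}{5} \approx 1149.6$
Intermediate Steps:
$P{\left(E \right)} = \frac{-4 + E}{-2 + \frac{1}{E}}$ ($P{\left(E \right)} = \frac{-4 + E}{\frac{1}{E} - 2} = \frac{-4 + E}{-2 + \frac{1}{E}}$)
$- 18 \left(\left(P{\left(-7 \right)} + 10\right) - 79\right) = - 18 \left(\left(- \frac{7 \left(-4 - 7\right)}{1 - -14} + 10\right) - 79\right) = - 18 \left(\left(\left(-7\right) \frac{1}{1 + 14} \left(-11\right) + 10\right) - 79\right) = - 18 \left(\left(\left(-7\right) \frac{1}{15} \left(-11\right) + 10\right) - 79\right) = - 18 \left(\left(\frac{77}{15} + 10\right) - 79\right) = - 18 \left(\frac{227}{15} - 79\right) = \left(-18\right) \left(- \frac{958}{15}\right) = \frac{5748}{5}$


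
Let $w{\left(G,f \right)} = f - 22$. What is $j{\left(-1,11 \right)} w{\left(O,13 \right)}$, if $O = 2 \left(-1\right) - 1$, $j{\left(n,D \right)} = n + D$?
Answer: $-90$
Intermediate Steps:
$j{\left(n,D \right)} = D + n$
$O = -3$ ($O = -2 - 1 = -3$)
$w{\left(G,f \right)} = -22 + f$
$j{\left(-1,11 \right)} w{\left(O,13 \right)} = \left(11 - 1\right) \left(-22 + 13\right) = 10 \left(-9\right) = -90$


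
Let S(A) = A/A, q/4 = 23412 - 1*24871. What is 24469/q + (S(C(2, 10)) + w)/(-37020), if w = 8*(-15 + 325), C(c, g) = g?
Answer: -38346729/9002030 ≈ -4.2598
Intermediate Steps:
q = -5836 (q = 4*(23412 - 1*24871) = 4*(23412 - 24871) = 4*(-1459) = -5836)
w = 2480 (w = 8*310 = 2480)
S(A) = 1
24469/q + (S(C(2, 10)) + w)/(-37020) = 24469/(-5836) + (1 + 2480)/(-37020) = 24469*(-1/5836) + 2481*(-1/37020) = -24469/5836 - 827/12340 = -38346729/9002030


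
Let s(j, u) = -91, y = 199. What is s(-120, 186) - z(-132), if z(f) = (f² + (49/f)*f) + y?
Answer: -17763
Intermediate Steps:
z(f) = 248 + f² (z(f) = (f² + (49/f)*f) + 199 = (f² + 49) + 199 = (49 + f²) + 199 = 248 + f²)
s(-120, 186) - z(-132) = -91 - (248 + (-132)²) = -91 - (248 + 17424) = -91 - 1*17672 = -91 - 17672 = -17763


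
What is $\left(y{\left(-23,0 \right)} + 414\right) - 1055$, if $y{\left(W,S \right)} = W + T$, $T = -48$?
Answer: $-712$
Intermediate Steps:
$y{\left(W,S \right)} = -48 + W$ ($y{\left(W,S \right)} = W - 48 = -48 + W$)
$\left(y{\left(-23,0 \right)} + 414\right) - 1055 = \left(\left(-48 - 23\right) + 414\right) - 1055 = \left(-71 + 414\right) - 1055 = 343 - 1055 = -712$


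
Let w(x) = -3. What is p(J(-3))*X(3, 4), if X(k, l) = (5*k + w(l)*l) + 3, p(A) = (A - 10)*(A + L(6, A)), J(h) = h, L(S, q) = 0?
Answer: 234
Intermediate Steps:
p(A) = A*(-10 + A) (p(A) = (A - 10)*(A + 0) = (-10 + A)*A = A*(-10 + A))
X(k, l) = 3 - 3*l + 5*k (X(k, l) = (5*k - 3*l) + 3 = (-3*l + 5*k) + 3 = 3 - 3*l + 5*k)
p(J(-3))*X(3, 4) = (-3*(-10 - 3))*(3 - 3*4 + 5*3) = (-3*(-13))*(3 - 12 + 15) = 39*6 = 234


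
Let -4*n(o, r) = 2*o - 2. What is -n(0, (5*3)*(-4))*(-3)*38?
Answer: 57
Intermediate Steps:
n(o, r) = ½ - o/2 (n(o, r) = -(2*o - 2)/4 = -(-2 + 2*o)/4 = ½ - o/2)
-n(0, (5*3)*(-4))*(-3)*38 = -(½ - ½*0)*(-3)*38 = -(½ + 0)*(-3)*38 = -(½)*(-3)*38 = -(-3)*38/2 = -1*(-57) = 57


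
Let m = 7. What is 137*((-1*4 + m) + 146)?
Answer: 20413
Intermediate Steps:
137*((-1*4 + m) + 146) = 137*((-1*4 + 7) + 146) = 137*((-4 + 7) + 146) = 137*(3 + 146) = 137*149 = 20413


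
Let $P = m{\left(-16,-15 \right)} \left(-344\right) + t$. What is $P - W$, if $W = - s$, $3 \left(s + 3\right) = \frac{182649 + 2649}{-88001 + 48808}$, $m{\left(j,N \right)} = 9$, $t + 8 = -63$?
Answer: $- \frac{124303576}{39193} \approx -3171.6$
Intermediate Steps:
$t = -71$ ($t = -8 - 63 = -71$)
$s = - \frac{179345}{39193}$ ($s = -3 + \frac{\left(182649 + 2649\right) \frac{1}{-88001 + 48808}}{3} = -3 + \frac{185298 \frac{1}{-39193}}{3} = -3 + \frac{185298 \left(- \frac{1}{39193}\right)}{3} = -3 + \frac{1}{3} \left(- \frac{185298}{39193}\right) = -3 - \frac{61766}{39193} = - \frac{179345}{39193} \approx -4.5759$)
$P = -3167$ ($P = 9 \left(-344\right) - 71 = -3096 - 71 = -3167$)
$W = \frac{179345}{39193}$ ($W = \left(-1\right) \left(- \frac{179345}{39193}\right) = \frac{179345}{39193} \approx 4.5759$)
$P - W = -3167 - \frac{179345}{39193} = - \frac{124303576}{39193}$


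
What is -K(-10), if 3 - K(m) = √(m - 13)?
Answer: -3 + I*√23 ≈ -3.0 + 4.7958*I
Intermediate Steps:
K(m) = 3 - √(-13 + m) (K(m) = 3 - √(m - 13) = 3 - √(-13 + m))
-K(-10) = -(3 - √(-13 - 10)) = -(3 - √(-23)) = -(3 - I*√23) = -3 + I*√23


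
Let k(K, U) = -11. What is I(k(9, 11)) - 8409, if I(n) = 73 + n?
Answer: -8347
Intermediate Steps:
I(k(9, 11)) - 8409 = (73 - 11) - 8409 = 62 - 8409 = -8347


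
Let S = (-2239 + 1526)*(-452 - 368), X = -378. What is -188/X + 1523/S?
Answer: 55245887/110500740 ≈ 0.49996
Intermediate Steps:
S = 584660 (S = -713*(-820) = 584660)
-188/X + 1523/S = -188/(-378) + 1523/584660 = -188*(-1/378) + 1523*(1/584660) = 94/189 + 1523/584660 = 55245887/110500740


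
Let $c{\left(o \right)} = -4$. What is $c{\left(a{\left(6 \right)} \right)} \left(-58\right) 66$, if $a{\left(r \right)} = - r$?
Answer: $15312$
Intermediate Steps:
$c{\left(a{\left(6 \right)} \right)} \left(-58\right) 66 = \left(-4\right) \left(-58\right) 66 = 232 \cdot 66 = 15312$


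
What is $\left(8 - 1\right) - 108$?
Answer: $-101$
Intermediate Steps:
$\left(8 - 1\right) - 108 = 7 - 108 = -101$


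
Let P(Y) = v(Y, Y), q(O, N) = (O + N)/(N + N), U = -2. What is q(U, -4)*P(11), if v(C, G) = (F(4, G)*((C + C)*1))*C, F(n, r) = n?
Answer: 726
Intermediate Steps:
q(O, N) = (N + O)/(2*N) (q(O, N) = (N + O)/((2*N)) = (N + O)*(1/(2*N)) = (N + O)/(2*N))
v(C, G) = 8*C**2 (v(C, G) = (4*((C + C)*1))*C = (4*((2*C)*1))*C = (4*(2*C))*C = (8*C)*C = 8*C**2)
P(Y) = 8*Y**2
q(U, -4)*P(11) = ((1/2)*(-4 - 2)/(-4))*(8*11**2) = ((1/2)*(-1/4)*(-6))*(8*121) = (3/4)*968 = 726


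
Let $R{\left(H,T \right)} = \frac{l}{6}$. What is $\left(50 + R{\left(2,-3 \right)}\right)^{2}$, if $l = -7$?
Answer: $\frac{85849}{36} \approx 2384.7$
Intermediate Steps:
$R{\left(H,T \right)} = - \frac{7}{6}$
$\left(50 + R{\left(2,-3 \right)}\right)^{2} = \left(50 - \frac{7}{6}\right)^{2} = \left(\frac{293}{6}\right)^{2} = \frac{85849}{36}$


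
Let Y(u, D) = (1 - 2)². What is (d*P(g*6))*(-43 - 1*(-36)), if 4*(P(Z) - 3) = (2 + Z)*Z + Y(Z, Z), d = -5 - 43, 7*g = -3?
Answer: 8508/7 ≈ 1215.4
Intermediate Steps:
g = -3/7 (g = (⅐)*(-3) = -3/7 ≈ -0.42857)
Y(u, D) = 1 (Y(u, D) = (-1)² = 1)
d = -48
P(Z) = 13/4 + Z*(2 + Z)/4 (P(Z) = 3 + ((2 + Z)*Z + 1)/4 = 3 + (Z*(2 + Z) + 1)/4 = 3 + (1 + Z*(2 + Z))/4 = 3 + (¼ + Z*(2 + Z)/4) = 13/4 + Z*(2 + Z)/4)
(d*P(g*6))*(-43 - 1*(-36)) = (-48*(13/4 + (-3/7*6)/2 + (-3/7*6)²/4))*(-43 - 1*(-36)) = (-48*(13/4 + (½)*(-18/7) + (-18/7)²/4))*(-43 + 36) = -48*(13/4 - 9/7 + (¼)*(324/49))*(-7) = -48*(13/4 - 9/7 + 81/49)*(-7) = -48*709/196*(-7) = -8508/49*(-7) = 8508/7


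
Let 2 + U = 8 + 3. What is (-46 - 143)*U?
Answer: -1701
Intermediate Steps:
U = 9 (U = -2 + (8 + 3) = -2 + 11 = 9)
(-46 - 143)*U = (-46 - 143)*9 = -189*9 = -1701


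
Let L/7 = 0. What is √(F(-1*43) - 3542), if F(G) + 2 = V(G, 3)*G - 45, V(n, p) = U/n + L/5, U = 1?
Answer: 2*I*√897 ≈ 59.9*I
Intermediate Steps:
L = 0 (L = 7*0 = 0)
V(n, p) = 1/n (V(n, p) = 1/n + 0/5 = 1/n + 0*(⅕) = 1/n + 0 = 1/n)
F(G) = -46 (F(G) = -2 + (G/G - 45) = -2 + (1 - 45) = -2 - 44 = -46)
√(F(-1*43) - 3542) = √(-46 - 3542) = √(-3588) = 2*I*√897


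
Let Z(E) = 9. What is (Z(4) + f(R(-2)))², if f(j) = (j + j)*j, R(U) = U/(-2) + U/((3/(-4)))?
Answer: 104329/81 ≈ 1288.0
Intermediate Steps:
R(U) = -11*U/6 (R(U) = U*(-½) + U/((3*(-¼))) = -U/2 + U/(-¾) = -U/2 + U*(-4/3) = -U/2 - 4*U/3 = -11*U/6)
f(j) = 2*j² (f(j) = (2*j)*j = 2*j²)
(Z(4) + f(R(-2)))² = (9 + 2*(-11/6*(-2))²)² = (9 + 2*(11/3)²)² = (9 + 2*(121/9))² = (9 + 242/9)² = (323/9)² = 104329/81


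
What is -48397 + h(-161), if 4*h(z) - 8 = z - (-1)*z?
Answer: -96951/2 ≈ -48476.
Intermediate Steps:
h(z) = 2 + z/2 (h(z) = 2 + (z - (-1)*z)/4 = 2 + (z + z)/4 = 2 + (2*z)/4 = 2 + z/2)
-48397 + h(-161) = -48397 + (2 + (1/2)*(-161)) = -48397 + (2 - 161/2) = -48397 - 157/2 = -96951/2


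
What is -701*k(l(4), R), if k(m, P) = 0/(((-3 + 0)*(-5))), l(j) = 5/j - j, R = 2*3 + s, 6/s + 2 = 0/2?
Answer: 0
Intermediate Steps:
s = -3 (s = 6/(-2 + 0/2) = 6/(-2 + 0*(1/2)) = 6/(-2 + 0) = 6/(-2) = 6*(-1/2) = -3)
R = 3 (R = 2*3 - 3 = 6 - 3 = 3)
l(j) = -j + 5/j
k(m, P) = 0 (k(m, P) = 0/((-3*(-5))) = 0/15 = 0*(1/15) = 0)
-701*k(l(4), R) = -701*0 = 0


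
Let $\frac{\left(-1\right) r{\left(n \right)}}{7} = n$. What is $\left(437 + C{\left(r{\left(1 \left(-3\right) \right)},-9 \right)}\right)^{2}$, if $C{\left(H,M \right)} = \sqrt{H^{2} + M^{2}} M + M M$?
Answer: $310606 - 27972 \sqrt{58} \approx 97578.0$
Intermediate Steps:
$r{\left(n \right)} = - 7 n$
$C{\left(H,M \right)} = M^{2} + M \sqrt{H^{2} + M^{2}}$ ($C{\left(H,M \right)} = M \sqrt{H^{2} + M^{2}} + M^{2} = M^{2} + M \sqrt{H^{2} + M^{2}}$)
$\left(437 + C{\left(r{\left(1 \left(-3\right) \right)},-9 \right)}\right)^{2} = \left(437 - 9 \left(-9 + \sqrt{\left(- 7 \cdot 1 \left(-3\right)\right)^{2} + \left(-9\right)^{2}}\right)\right)^{2} = \left(437 - 9 \left(-9 + \sqrt{\left(\left(-7\right) \left(-3\right)\right)^{2} + 81}\right)\right)^{2} = \left(437 - 9 \left(-9 + \sqrt{21^{2} + 81}\right)\right)^{2} = \left(437 - 9 \left(-9 + \sqrt{441 + 81}\right)\right)^{2} = \left(437 - 9 \left(-9 + \sqrt{522}\right)\right)^{2} = \left(437 - 9 \left(-9 + 3 \sqrt{58}\right)\right)^{2} = \left(437 + \left(81 - 27 \sqrt{58}\right)\right)^{2} = \left(518 - 27 \sqrt{58}\right)^{2}$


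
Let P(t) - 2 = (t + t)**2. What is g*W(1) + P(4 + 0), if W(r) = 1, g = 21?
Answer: 87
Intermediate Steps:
P(t) = 2 + 4*t**2 (P(t) = 2 + (t + t)**2 = 2 + (2*t)**2 = 2 + 4*t**2)
g*W(1) + P(4 + 0) = 21*1 + (2 + 4*(4 + 0)**2) = 21 + (2 + 4*4**2) = 21 + (2 + 4*16) = 21 + (2 + 64) = 21 + 66 = 87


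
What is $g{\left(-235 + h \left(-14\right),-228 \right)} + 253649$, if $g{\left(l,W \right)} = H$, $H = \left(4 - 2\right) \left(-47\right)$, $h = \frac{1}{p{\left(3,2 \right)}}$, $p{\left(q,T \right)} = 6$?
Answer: $253555$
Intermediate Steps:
$h = \frac{1}{6} \approx 0.16667$
$H = -94$ ($H = 2 \left(-47\right) = -94$)
$g{\left(l,W \right)} = -94$
$g{\left(-235 + h \left(-14\right),-228 \right)} + 253649 = -94 + 253649 = 253555$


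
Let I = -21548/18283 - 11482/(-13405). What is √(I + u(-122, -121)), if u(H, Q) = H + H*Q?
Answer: √879346579563906288590/245083615 ≈ 120.99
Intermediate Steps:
I = -78925534/245083615 (I = -21548*1/18283 - 11482*(-1/13405) = -21548/18283 + 11482/13405 = -78925534/245083615 ≈ -0.32204)
√(I + u(-122, -121)) = √(-78925534/245083615 - 122*(1 - 121)) = √(-78925534/245083615 - 122*(-120)) = √(-78925534/245083615 + 14640) = √(3587945198066/245083615) = √879346579563906288590/245083615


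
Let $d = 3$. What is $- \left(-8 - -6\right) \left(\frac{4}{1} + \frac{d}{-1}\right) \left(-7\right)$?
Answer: $-14$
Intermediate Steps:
$- \left(-8 - -6\right) \left(\frac{4}{1} + \frac{d}{-1}\right) \left(-7\right) = - \left(-8 - -6\right) \left(\frac{4}{1} + \frac{3}{-1}\right) \left(-7\right) = - \left(-8 + 6\right) \left(4 \cdot 1 + 3 \left(-1\right)\right) \left(-7\right) = - - 2 \left(4 - 3\right) \left(-7\right) = - \left(-2\right) 1 \left(-7\right) = - \left(-2\right) \left(-7\right) = \left(-1\right) 14 = -14$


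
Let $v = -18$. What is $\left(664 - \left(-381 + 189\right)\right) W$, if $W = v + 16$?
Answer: $-1712$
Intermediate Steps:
$W = -2$ ($W = -18 + 16 = -2$)
$\left(664 - \left(-381 + 189\right)\right) W = \left(664 - \left(-381 + 189\right)\right) \left(-2\right) = \left(664 - -192\right) \left(-2\right) = \left(664 + 192\right) \left(-2\right) = 856 \left(-2\right) = -1712$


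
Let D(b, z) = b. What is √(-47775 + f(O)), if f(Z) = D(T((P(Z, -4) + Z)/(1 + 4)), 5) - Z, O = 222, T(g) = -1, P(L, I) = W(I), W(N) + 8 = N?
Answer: I*√47998 ≈ 219.08*I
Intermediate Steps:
W(N) = -8 + N
P(L, I) = -8 + I
f(Z) = -1 - Z
√(-47775 + f(O)) = √(-47775 + (-1 - 1*222)) = √(-47775 + (-1 - 222)) = √(-47775 - 223) = √(-47998) = I*√47998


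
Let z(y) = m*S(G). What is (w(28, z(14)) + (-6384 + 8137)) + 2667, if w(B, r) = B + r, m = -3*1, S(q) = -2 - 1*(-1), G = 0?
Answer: 4451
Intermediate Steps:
S(q) = -1 (S(q) = -2 + 1 = -1)
m = -3
z(y) = 3 (z(y) = -3*(-1) = 3)
(w(28, z(14)) + (-6384 + 8137)) + 2667 = ((28 + 3) + (-6384 + 8137)) + 2667 = (31 + 1753) + 2667 = 1784 + 2667 = 4451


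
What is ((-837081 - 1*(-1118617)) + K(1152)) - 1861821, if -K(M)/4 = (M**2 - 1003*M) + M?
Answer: -2271485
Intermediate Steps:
K(M) = -4*M**2 + 4008*M (K(M) = -4*((M**2 - 1003*M) + M) = -4*(M**2 - 1002*M) = -4*M**2 + 4008*M)
((-837081 - 1*(-1118617)) + K(1152)) - 1861821 = ((-837081 - 1*(-1118617)) + 4*1152*(1002 - 1*1152)) - 1861821 = ((-837081 + 1118617) + 4*1152*(1002 - 1152)) - 1861821 = (281536 + 4*1152*(-150)) - 1861821 = (281536 - 691200) - 1861821 = -409664 - 1861821 = -2271485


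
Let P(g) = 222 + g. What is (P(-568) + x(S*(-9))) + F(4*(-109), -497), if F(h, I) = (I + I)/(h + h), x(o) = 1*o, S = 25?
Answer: -248459/436 ≈ -569.86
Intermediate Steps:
x(o) = o
F(h, I) = I/h (F(h, I) = (2*I)/((2*h)) = (2*I)*(1/(2*h)) = I/h)
(P(-568) + x(S*(-9))) + F(4*(-109), -497) = ((222 - 568) + 25*(-9)) - 497/(4*(-109)) = (-346 - 225) - 497/(-436) = -571 - 497*(-1/436) = -571 + 497/436 = -248459/436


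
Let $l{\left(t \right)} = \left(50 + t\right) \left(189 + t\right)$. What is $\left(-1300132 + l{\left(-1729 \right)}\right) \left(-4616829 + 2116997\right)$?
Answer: $-3213604031296$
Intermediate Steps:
$\left(-1300132 + l{\left(-1729 \right)}\right) \left(-4616829 + 2116997\right) = \left(-1300132 + \left(9450 + \left(-1729\right)^{2} + 239 \left(-1729\right)\right)\right) \left(-4616829 + 2116997\right) = \left(-1300132 + \left(9450 + 2989441 - 413231\right)\right) \left(-2499832\right) = \left(-1300132 + 2585660\right) \left(-2499832\right) = 1285528 \left(-2499832\right) = -3213604031296$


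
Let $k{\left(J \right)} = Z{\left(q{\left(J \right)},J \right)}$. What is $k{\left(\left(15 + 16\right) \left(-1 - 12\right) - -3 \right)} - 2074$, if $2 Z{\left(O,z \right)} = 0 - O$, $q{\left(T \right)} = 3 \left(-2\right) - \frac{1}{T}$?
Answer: $- \frac{1656801}{800} \approx -2071.0$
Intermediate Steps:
$q{\left(T \right)} = -6 - \frac{1}{T}$
$Z{\left(O,z \right)} = - \frac{O}{2}$ ($Z{\left(O,z \right)} = \frac{0 - O}{2} = \frac{\left(-1\right) O}{2} = - \frac{O}{2}$)
$k{\left(J \right)} = 3 + \frac{1}{2 J}$ ($k{\left(J \right)} = - \frac{-6 - \frac{1}{J}}{2} = 3 + \frac{1}{2 J}$)
$k{\left(\left(15 + 16\right) \left(-1 - 12\right) - -3 \right)} - 2074 = \left(3 + \frac{1}{2 \left(\left(15 + 16\right) \left(-1 - 12\right) - -3\right)}\right) - 2074 = \left(3 + \frac{1}{2 \left(31 \left(-13\right) + 3\right)}\right) - 2074 = \left(3 + \frac{1}{2 \left(-403 + 3\right)}\right) - 2074 = \left(3 + \frac{1}{2 \left(-400\right)}\right) - 2074 = \left(3 + \frac{1}{2} \left(- \frac{1}{400}\right)\right) - 2074 = \left(3 - \frac{1}{800}\right) - 2074 = \frac{2399}{800} - 2074 = - \frac{1656801}{800}$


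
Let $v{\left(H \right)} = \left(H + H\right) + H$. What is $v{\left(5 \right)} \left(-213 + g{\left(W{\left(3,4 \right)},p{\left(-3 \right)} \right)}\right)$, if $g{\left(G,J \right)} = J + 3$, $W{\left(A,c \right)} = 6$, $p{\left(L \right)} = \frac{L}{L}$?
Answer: $-3135$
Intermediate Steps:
$p{\left(L \right)} = 1$
$g{\left(G,J \right)} = 3 + J$
$v{\left(H \right)} = 3 H$ ($v{\left(H \right)} = 2 H + H = 3 H$)
$v{\left(5 \right)} \left(-213 + g{\left(W{\left(3,4 \right)},p{\left(-3 \right)} \right)}\right) = 3 \cdot 5 \left(-213 + \left(3 + 1\right)\right) = 15 \left(-213 + 4\right) = 15 \left(-209\right) = -3135$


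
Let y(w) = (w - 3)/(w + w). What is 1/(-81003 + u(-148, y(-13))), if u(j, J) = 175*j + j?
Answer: -1/107051 ≈ -9.3413e-6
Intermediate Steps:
y(w) = (-3 + w)/(2*w) (y(w) = (-3 + w)/((2*w)) = (-3 + w)*(1/(2*w)) = (-3 + w)/(2*w))
u(j, J) = 176*j
1/(-81003 + u(-148, y(-13))) = 1/(-81003 + 176*(-148)) = 1/(-81003 - 26048) = 1/(-107051) = -1/107051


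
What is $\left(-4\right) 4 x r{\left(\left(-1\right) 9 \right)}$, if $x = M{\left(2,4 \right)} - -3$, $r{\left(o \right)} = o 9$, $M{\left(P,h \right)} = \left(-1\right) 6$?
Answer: $-3888$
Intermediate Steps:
$M{\left(P,h \right)} = -6$
$r{\left(o \right)} = 9 o$
$x = -3$ ($x = -6 - -3 = -6 + 3 = -3$)
$\left(-4\right) 4 x r{\left(\left(-1\right) 9 \right)} = \left(-4\right) 4 \left(-3\right) 9 \left(\left(-1\right) 9\right) = \left(-16\right) \left(-3\right) 9 \left(-9\right) = 48 \left(-81\right) = -3888$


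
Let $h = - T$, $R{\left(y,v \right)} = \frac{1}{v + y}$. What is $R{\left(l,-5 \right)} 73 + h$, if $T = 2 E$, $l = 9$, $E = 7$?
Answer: $\frac{17}{4} \approx 4.25$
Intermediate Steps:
$T = 14$ ($T = 2 \cdot 7 = 14$)
$h = -14$ ($h = \left(-1\right) 14 = -14$)
$R{\left(l,-5 \right)} 73 + h = \frac{1}{-5 + 9} \cdot 73 - 14 = \frac{1}{4} \cdot 73 - 14 = \frac{73}{4} - 14 = \frac{17}{4}$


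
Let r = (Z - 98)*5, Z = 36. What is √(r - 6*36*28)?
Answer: 17*I*√22 ≈ 79.737*I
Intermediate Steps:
r = -310 (r = (36 - 98)*5 = -62*5 = -310)
√(r - 6*36*28) = √(-310 - 6*36*28) = √(-310 - 216*28) = √(-310 - 6048) = √(-6358) = 17*I*√22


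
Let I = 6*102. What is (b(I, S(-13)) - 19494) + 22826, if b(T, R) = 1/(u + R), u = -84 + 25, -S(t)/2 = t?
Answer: 109955/33 ≈ 3332.0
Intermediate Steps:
S(t) = -2*t
u = -59
I = 612
b(T, R) = 1/(-59 + R)
(b(I, S(-13)) - 19494) + 22826 = (1/(-59 - 2*(-13)) - 19494) + 22826 = (1/(-59 + 26) - 19494) + 22826 = (1/(-33) - 19494) + 22826 = (-1/33 - 19494) + 22826 = -643303/33 + 22826 = 109955/33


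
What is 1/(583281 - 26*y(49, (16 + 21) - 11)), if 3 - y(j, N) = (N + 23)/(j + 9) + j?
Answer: 29/16950470 ≈ 1.7109e-6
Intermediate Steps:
y(j, N) = 3 - j - (23 + N)/(9 + j) (y(j, N) = 3 - ((N + 23)/(j + 9) + j) = 3 - ((23 + N)/(9 + j) + j) = 3 - (j + (23 + N)/(9 + j)) = 3 + (-j - (23 + N)/(9 + j)) = 3 - j - (23 + N)/(9 + j))
1/(583281 - 26*y(49, (16 + 21) - 11)) = 1/(583281 - 26*(4 - ((16 + 21) - 11) - 1*49² - 6*49)/(9 + 49)) = 1/(583281 - 26*(4 - (37 - 11) - 1*2401 - 294)/58) = 1/(583281 - 13*(4 - 1*26 - 2401 - 294)/29) = 1/(583281 - 13*(4 - 26 - 2401 - 294)/29) = 1/(583281 - 13*(-2717)/29) = 1/(583281 - 26*(-2717/58)) = 1/(583281 + 35321/29) = 1/(16950470/29) = 29/16950470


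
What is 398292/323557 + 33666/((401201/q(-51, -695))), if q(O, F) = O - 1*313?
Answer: -3805209517476/129811391957 ≈ -29.313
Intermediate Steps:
q(O, F) = -313 + O (q(O, F) = O - 313 = -313 + O)
398292/323557 + 33666/((401201/q(-51, -695))) = 398292/323557 + 33666/((401201/(-313 - 51))) = 398292*(1/323557) + 33666/((401201/(-364))) = 398292/323557 + 33666/((401201*(-1/364))) = 398292/323557 + 33666/(-401201/364) = 398292/323557 + 33666*(-364/401201) = 398292/323557 - 12254424/401201 = -3805209517476/129811391957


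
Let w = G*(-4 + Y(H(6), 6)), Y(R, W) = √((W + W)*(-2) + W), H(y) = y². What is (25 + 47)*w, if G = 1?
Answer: -288 + 216*I*√2 ≈ -288.0 + 305.47*I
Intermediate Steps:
Y(R, W) = √3*√(-W) (Y(R, W) = √((2*W)*(-2) + W) = √(-4*W + W) = √(-3*W) = √3*√(-W))
w = -4 + 3*I*√2 (w = 1*(-4 + √3*√(-1*6)) = 1*(-4 + √3*√(-6)) = 1*(-4 + √3*(I*√6)) = 1*(-4 + 3*I*√2) = -4 + 3*I*√2 ≈ -4.0 + 4.2426*I)
(25 + 47)*w = (25 + 47)*(-4 + 3*I*√2) = 72*(-4 + 3*I*√2) = -288 + 216*I*√2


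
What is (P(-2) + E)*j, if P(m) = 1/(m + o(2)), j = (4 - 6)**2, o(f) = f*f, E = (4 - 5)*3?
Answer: -10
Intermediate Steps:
E = -3 (E = -1*3 = -3)
o(f) = f**2
j = 4 (j = (-2)**2 = 4)
P(m) = 1/(4 + m) (P(m) = 1/(m + 2**2) = 1/(m + 4) = 1/(4 + m))
(P(-2) + E)*j = (1/(4 - 2) - 3)*4 = (1/2 - 3)*4 = -5/2*4 = -10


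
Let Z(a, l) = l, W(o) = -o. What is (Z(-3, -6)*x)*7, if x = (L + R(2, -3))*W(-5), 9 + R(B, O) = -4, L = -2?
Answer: 3150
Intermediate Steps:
R(B, O) = -13 (R(B, O) = -9 - 4 = -13)
x = -75 (x = (-2 - 13)*(-1*(-5)) = -15*5 = -75)
(Z(-3, -6)*x)*7 = -6*(-75)*7 = 450*7 = 3150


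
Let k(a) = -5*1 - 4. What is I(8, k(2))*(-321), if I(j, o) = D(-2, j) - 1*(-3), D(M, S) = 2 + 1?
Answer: -1926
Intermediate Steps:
D(M, S) = 3
k(a) = -9 (k(a) = -5 - 4 = -9)
I(j, o) = 6 (I(j, o) = 3 - 1*(-3) = 3 + 3 = 6)
I(8, k(2))*(-321) = 6*(-321) = -1926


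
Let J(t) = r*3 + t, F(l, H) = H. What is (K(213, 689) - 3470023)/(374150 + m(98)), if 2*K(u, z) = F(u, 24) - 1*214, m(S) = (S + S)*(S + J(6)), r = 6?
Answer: -1735059/199031 ≈ -8.7175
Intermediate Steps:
J(t) = 18 + t (J(t) = 6*3 + t = 18 + t)
m(S) = 2*S*(24 + S) (m(S) = (S + S)*(S + (18 + 6)) = (2*S)*(S + 24) = (2*S)*(24 + S) = 2*S*(24 + S))
K(u, z) = -95 (K(u, z) = (24 - 1*214)/2 = (24 - 214)/2 = (½)*(-190) = -95)
(K(213, 689) - 3470023)/(374150 + m(98)) = (-95 - 3470023)/(374150 + 2*98*(24 + 98)) = -3470118/(374150 + 2*98*122) = -3470118/(374150 + 23912) = -3470118/398062 = -3470118*1/398062 = -1735059/199031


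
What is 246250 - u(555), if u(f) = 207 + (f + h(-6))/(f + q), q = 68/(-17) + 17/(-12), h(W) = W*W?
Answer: 1622646493/6595 ≈ 2.4604e+5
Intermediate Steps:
h(W) = W²
q = -65/12 (q = 68*(-1/17) + 17*(-1/12) = -4 - 17/12 = -65/12 ≈ -5.4167)
u(f) = 207 + (36 + f)/(-65/12 + f) (u(f) = 207 + (f + (-6)²)/(f - 65/12) = 207 + (f + 36)/(-65/12 + f) = 207 + (36 + f)/(-65/12 + f))
246250 - u(555) = 246250 - 3*(-4341 + 832*555)/(-65 + 12*555) = 246250 - 3*(-4341 + 461760)/(-65 + 6660) = 246250 - 3*457419/6595 = 246250 - 1*1372257/6595 = 246250 - 1372257/6595 = 1622646493/6595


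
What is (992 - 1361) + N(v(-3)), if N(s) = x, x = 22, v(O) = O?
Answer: -347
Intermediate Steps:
N(s) = 22
(992 - 1361) + N(v(-3)) = (992 - 1361) + 22 = -369 + 22 = -347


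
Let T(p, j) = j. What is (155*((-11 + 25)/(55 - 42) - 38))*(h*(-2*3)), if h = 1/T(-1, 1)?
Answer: 446400/13 ≈ 34338.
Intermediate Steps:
h = 1 (h = 1/1 = 1)
(155*((-11 + 25)/(55 - 42) - 38))*(h*(-2*3)) = (155*((-11 + 25)/(55 - 42) - 38))*(1*(-2*3)) = (155*(14/13 - 38))*(1*(-6)) = (155*(14*(1/13) - 38))*(-6) = (155*(14/13 - 38))*(-6) = (155*(-480/13))*(-6) = -74400/13*(-6) = 446400/13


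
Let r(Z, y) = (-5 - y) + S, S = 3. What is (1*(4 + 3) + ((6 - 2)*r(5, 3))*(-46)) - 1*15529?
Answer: -14602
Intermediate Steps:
r(Z, y) = -2 - y (r(Z, y) = (-5 - y) + 3 = -2 - y)
(1*(4 + 3) + ((6 - 2)*r(5, 3))*(-46)) - 1*15529 = (1*(4 + 3) + ((6 - 2)*(-2 - 1*3))*(-46)) - 1*15529 = (1*7 + (4*(-2 - 3))*(-46)) - 15529 = (7 + (4*(-5))*(-46)) - 15529 = (7 - 20*(-46)) - 15529 = (7 + 920) - 15529 = 927 - 15529 = -14602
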